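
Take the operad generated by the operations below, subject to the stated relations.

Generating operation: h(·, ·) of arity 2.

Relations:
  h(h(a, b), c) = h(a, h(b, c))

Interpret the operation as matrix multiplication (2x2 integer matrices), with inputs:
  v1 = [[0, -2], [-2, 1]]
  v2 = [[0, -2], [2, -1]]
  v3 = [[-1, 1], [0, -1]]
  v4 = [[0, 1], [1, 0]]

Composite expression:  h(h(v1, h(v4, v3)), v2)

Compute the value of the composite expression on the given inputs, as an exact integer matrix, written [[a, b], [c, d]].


h(v4, v3) = [[0, -1], [-1, 1]]
h(v1, h(v4, v3)) = [[2, -2], [-1, 3]]
h(h(v1, h(v4, v3)), v2) = [[-4, -2], [6, -1]]

[[-4, -2], [6, -1]]


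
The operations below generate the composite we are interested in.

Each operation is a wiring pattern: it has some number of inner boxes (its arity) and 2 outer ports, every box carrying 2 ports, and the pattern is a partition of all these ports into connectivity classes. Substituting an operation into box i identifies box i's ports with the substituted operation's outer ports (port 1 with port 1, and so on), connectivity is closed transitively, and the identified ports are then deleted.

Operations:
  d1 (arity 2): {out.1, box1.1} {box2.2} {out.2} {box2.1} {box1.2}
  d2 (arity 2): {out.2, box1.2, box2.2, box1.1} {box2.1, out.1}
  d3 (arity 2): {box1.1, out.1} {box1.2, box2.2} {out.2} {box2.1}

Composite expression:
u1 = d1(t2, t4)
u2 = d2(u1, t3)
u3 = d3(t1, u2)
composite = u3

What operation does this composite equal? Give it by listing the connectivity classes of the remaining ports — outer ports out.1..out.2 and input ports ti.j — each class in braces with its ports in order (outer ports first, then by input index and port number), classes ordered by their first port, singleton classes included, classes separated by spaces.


{out.1, t1.1} {out.2} {t1.2, t2.1, t3.2} {t2.2} {t3.1} {t4.1} {t4.2}

After gluing at d3, chains via deleted ports link the t-ports.
through d1, on inputs (t2, t4): {out.1, t2.1} {out.2} {t2.2} {t4.1} {t4.2} (out.j = stage outer ports)
through d2, on inputs (t2, t4, t3): {out.1, t3.1} {out.2, t2.1, t3.2} {t2.2} {t4.1} {t4.2} (out.j = stage outer ports)
through d3, on inputs (t1, t2, t4, t3): {out.1, t1.1} {out.2} {t1.2, t2.1, t3.2} {t2.2} {t3.1} {t4.1} {t4.2} (out.j = stage outer ports)


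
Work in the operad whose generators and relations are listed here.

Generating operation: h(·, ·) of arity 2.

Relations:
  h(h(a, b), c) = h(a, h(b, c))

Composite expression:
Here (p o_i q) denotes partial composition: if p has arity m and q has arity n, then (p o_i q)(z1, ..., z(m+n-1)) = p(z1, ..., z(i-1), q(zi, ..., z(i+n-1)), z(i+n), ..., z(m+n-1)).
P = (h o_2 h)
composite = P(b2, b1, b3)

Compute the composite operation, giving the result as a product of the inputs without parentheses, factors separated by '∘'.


b2 ∘ b1 ∘ b3

Every regrouping of h is equal, so read the b-inputs in written order.
h(b1, b3) collapses to b1 ∘ b3
h(b2, h(b1, b3)) collapses to b2 ∘ b1 ∘ b3


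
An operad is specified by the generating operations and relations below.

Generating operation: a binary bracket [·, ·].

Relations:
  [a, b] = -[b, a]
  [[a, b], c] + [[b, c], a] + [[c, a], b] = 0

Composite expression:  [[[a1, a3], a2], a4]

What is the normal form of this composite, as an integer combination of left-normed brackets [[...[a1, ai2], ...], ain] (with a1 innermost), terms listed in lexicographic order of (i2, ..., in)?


[[[a1, a3], a2], a4]

In the tensor algebra, words opening a1 carry the a1-anchored form.
Composite bracket: [[[a1, a3], a2], a4]
Under [a, b] = ab - ba we get 8 signed associative words (2^3 = 8).
Keep just the words that open with a1:
  a1a3a2a4 (sign +1) contributes +[[[a1, a3], a2], a4]


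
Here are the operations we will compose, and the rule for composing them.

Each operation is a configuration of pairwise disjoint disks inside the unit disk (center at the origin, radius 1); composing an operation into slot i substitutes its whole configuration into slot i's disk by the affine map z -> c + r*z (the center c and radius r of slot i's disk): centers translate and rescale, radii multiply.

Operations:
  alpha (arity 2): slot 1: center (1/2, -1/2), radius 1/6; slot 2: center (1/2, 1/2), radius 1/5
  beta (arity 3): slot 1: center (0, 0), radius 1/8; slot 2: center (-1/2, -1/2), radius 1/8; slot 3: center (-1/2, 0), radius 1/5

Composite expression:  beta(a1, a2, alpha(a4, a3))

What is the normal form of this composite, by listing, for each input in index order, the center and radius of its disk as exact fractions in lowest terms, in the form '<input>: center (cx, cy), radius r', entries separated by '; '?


a1: center (0, 0), radius 1/8; a2: center (-1/2, -1/2), radius 1/8; a3: center (-2/5, 1/10), radius 1/25; a4: center (-2/5, -1/10), radius 1/30

Follow each a-input down from beta: c' goes to c + r*c', radius to r*r'.
input a1: applying the 1 nested substitution gives center (0, 0), radius 1/8
input a2: applying the 1 nested substitution gives center (-1/2, -1/2), radius 1/8
input a4: applying the 2 nested substitutions gives center (-2/5, -1/10), radius 1/30
input a3: applying the 2 nested substitutions gives center (-2/5, 1/10), radius 1/25


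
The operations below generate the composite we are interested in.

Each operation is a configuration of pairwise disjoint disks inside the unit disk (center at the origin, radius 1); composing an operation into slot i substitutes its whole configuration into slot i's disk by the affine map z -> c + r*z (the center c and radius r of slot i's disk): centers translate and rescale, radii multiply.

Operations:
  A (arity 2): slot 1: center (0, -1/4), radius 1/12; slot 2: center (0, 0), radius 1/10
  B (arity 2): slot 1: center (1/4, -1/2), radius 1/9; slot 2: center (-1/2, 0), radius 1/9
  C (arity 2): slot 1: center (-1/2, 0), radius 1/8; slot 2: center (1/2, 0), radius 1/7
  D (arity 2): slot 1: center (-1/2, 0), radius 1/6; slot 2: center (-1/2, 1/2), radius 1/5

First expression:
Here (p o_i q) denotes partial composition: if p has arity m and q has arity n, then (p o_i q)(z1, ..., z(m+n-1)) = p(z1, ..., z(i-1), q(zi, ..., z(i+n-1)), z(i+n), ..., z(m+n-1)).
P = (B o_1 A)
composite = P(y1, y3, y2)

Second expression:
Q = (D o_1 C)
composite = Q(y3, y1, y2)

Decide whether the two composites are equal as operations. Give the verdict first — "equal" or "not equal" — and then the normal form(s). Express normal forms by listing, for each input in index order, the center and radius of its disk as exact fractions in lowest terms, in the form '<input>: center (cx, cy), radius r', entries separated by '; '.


The first expression, normalized: y1: center (1/4, -19/36), radius 1/108; y2: center (-1/2, 0), radius 1/9; y3: center (1/4, -1/2), radius 1/90
The second expression, normalized: y1: center (-5/12, 0), radius 1/42; y2: center (-1/2, 1/2), radius 1/5; y3: center (-7/12, 0), radius 1/48
No match — not equal.

not equal: they reduce to y1: center (1/4, -19/36), radius 1/108; y2: center (-1/2, 0), radius 1/9; y3: center (1/4, -1/2), radius 1/90 and y1: center (-5/12, 0), radius 1/42; y2: center (-1/2, 1/2), radius 1/5; y3: center (-7/12, 0), radius 1/48


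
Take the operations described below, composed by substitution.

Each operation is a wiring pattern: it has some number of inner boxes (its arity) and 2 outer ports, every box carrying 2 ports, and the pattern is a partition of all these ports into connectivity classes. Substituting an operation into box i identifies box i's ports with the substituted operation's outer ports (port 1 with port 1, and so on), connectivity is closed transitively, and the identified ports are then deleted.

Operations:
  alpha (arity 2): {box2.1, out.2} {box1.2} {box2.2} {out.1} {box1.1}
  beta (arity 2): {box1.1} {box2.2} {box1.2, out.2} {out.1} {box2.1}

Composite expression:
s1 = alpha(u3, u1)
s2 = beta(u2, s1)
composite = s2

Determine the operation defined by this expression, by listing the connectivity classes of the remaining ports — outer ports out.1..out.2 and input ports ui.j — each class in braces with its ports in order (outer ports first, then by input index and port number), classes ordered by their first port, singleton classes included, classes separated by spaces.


{out.1} {out.2, u2.2} {u1.1} {u1.2} {u2.1} {u3.1} {u3.2}

Connectivity passes through glued beta-boundaries; trace each wire chain.
stage alpha: inputs (u3, u1), connectivity {out.1} {out.2, u1.1} {u1.2} {u3.1} {u3.2}, out.j its boundary
stage beta: inputs (u2, u3, u1), connectivity {out.1} {out.2, u2.2} {u1.1} {u1.2} {u2.1} {u3.1} {u3.2}, out.j its boundary


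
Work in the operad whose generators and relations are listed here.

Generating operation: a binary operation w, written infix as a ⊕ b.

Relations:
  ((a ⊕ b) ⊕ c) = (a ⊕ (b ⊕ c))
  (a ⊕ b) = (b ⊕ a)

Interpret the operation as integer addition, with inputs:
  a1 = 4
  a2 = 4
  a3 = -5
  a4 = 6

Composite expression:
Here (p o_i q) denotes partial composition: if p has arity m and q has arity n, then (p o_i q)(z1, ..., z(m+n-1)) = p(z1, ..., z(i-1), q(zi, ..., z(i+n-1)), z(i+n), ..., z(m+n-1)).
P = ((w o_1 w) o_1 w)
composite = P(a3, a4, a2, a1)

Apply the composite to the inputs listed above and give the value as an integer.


9

(a3 ⊕ a4) = 1
((a3 ⊕ a4) ⊕ a2) = 5
(((a3 ⊕ a4) ⊕ a2) ⊕ a1) = 9


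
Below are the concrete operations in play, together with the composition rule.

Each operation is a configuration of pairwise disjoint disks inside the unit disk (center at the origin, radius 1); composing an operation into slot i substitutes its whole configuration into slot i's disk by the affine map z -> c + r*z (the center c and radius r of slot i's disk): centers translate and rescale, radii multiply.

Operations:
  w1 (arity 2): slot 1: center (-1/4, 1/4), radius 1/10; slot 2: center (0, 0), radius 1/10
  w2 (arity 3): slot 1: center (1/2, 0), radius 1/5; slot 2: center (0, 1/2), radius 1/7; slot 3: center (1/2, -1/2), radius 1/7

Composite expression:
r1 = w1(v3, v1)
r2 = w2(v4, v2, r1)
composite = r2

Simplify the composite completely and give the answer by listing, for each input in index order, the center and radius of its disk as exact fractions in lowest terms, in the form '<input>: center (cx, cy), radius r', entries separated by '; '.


v1: center (1/2, -1/2), radius 1/70; v2: center (0, 1/2), radius 1/7; v3: center (13/28, -13/28), radius 1/70; v4: center (1/2, 0), radius 1/5

Below w2, radii multiply path by path; the v-disk centers shift.
v4 passes through 1 substitution, ending at center (1/2, 0), radius 1/5
v2 passes through 1 substitution, ending at center (0, 1/2), radius 1/7
v3 passes through 2 substitutions, ending at center (13/28, -13/28), radius 1/70
v1 passes through 2 substitutions, ending at center (1/2, -1/2), radius 1/70


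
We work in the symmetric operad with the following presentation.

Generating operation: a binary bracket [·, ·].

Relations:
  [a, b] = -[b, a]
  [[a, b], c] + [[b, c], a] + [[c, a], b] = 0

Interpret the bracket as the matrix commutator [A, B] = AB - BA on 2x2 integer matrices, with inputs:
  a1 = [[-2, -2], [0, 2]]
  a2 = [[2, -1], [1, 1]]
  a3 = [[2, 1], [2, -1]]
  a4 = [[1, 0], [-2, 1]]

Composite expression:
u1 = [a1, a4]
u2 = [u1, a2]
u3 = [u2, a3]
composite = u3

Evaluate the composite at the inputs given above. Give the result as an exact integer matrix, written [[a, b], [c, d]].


[[0, 8], [-16, 0]]

[a1, a4] = [[4, 0], [-8, -4]]
[[a1, a4], a2] = [[-8, -8], [-16, 8]]
[[[a1, a4], a2], a3] = [[0, 8], [-16, 0]]


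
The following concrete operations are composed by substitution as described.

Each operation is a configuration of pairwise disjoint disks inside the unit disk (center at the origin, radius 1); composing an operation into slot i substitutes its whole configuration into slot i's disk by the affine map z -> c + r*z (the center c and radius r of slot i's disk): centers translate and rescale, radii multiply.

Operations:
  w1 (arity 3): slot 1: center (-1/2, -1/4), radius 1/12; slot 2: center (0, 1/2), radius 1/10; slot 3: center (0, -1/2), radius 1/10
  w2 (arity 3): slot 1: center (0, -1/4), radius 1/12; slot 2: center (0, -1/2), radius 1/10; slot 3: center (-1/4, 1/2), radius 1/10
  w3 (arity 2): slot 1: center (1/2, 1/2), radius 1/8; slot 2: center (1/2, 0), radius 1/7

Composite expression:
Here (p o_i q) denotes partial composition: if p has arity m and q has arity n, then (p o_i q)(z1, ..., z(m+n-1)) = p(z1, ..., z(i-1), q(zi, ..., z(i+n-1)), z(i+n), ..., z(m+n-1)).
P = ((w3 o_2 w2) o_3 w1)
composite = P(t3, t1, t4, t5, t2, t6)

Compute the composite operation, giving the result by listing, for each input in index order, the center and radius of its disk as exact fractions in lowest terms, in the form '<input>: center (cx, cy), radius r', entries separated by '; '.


t1: center (1/2, -1/28), radius 1/84; t2: center (1/2, -11/140), radius 1/700; t3: center (1/2, 1/2), radius 1/8; t4: center (69/140, -3/40), radius 1/840; t5: center (1/2, -9/140), radius 1/700; t6: center (13/28, 1/14), radius 1/70


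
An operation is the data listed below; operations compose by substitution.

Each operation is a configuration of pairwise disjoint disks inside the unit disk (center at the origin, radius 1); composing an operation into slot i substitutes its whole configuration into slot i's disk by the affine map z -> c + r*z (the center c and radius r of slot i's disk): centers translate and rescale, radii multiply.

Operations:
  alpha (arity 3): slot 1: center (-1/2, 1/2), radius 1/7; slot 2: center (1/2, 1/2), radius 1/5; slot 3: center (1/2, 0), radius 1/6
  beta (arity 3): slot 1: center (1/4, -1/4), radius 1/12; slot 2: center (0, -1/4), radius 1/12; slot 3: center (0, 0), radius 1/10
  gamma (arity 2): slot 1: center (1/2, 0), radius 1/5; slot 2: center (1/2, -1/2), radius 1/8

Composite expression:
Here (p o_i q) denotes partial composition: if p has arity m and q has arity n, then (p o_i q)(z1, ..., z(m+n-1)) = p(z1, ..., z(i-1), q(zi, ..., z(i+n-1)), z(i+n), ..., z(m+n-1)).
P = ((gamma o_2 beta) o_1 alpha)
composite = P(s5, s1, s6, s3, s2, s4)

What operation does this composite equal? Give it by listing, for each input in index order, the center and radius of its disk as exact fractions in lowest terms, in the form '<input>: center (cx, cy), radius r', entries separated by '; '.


s1: center (3/5, 1/10), radius 1/25; s2: center (1/2, -17/32), radius 1/96; s3: center (17/32, -17/32), radius 1/96; s4: center (1/2, -1/2), radius 1/80; s5: center (2/5, 1/10), radius 1/35; s6: center (3/5, 0), radius 1/30

Only the slot chain above each s matters under gamma; compose those maps.
input s5: applying the 2 nested substitutions gives center (2/5, 1/10), radius 1/35
input s1: applying the 2 nested substitutions gives center (3/5, 1/10), radius 1/25
input s6: applying the 2 nested substitutions gives center (3/5, 0), radius 1/30
input s3: applying the 2 nested substitutions gives center (17/32, -17/32), radius 1/96
input s2: applying the 2 nested substitutions gives center (1/2, -17/32), radius 1/96
input s4: applying the 2 nested substitutions gives center (1/2, -1/2), radius 1/80


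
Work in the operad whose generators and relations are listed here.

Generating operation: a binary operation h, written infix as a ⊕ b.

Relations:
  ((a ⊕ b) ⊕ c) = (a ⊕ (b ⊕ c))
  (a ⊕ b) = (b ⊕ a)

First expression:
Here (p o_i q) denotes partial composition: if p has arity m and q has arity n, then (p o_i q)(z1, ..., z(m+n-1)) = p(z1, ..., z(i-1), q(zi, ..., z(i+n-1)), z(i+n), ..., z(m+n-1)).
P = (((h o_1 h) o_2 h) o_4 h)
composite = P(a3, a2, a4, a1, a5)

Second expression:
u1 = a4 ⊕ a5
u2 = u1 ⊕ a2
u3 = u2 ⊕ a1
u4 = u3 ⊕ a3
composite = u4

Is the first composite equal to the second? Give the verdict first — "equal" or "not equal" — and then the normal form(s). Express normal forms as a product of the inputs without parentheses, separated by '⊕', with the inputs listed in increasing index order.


equal; the common form is a1 ⊕ a2 ⊕ a3 ⊕ a4 ⊕ a5

In normal form, the first expression is a1 ⊕ a2 ⊕ a3 ⊕ a4 ⊕ a5
In normal form, the second expression is a1 ⊕ a2 ⊕ a3 ⊕ a4 ⊕ a5
The forms coincide; equal.


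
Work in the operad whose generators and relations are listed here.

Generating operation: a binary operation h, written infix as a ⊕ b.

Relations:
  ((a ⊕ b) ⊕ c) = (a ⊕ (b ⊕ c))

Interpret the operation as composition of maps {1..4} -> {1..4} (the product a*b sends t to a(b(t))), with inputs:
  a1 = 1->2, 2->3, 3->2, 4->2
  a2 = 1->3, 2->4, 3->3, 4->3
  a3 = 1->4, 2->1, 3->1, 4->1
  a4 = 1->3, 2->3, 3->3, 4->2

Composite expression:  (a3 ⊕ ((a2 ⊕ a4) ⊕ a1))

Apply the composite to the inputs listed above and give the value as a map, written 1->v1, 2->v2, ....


(a2 ⊕ a4) = 1->3, 2->3, 3->3, 4->4
((a2 ⊕ a4) ⊕ a1) = 1->3, 2->3, 3->3, 4->3
(a3 ⊕ ((a2 ⊕ a4) ⊕ a1)) = 1->1, 2->1, 3->1, 4->1

1->1, 2->1, 3->1, 4->1


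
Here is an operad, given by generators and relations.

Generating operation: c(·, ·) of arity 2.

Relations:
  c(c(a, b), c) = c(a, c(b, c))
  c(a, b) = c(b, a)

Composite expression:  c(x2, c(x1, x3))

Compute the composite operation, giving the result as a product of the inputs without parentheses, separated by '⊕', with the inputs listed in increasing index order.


Shape and order are irrelevant to c; the x-input set decides.
c(x1, x3) collapses to x1 ⊕ x3
c(x2, c(x1, x3)) collapses to x2 ⊕ x1 ⊕ x3
reordering the factors by index: x1 ⊕ x2 ⊕ x3

x1 ⊕ x2 ⊕ x3


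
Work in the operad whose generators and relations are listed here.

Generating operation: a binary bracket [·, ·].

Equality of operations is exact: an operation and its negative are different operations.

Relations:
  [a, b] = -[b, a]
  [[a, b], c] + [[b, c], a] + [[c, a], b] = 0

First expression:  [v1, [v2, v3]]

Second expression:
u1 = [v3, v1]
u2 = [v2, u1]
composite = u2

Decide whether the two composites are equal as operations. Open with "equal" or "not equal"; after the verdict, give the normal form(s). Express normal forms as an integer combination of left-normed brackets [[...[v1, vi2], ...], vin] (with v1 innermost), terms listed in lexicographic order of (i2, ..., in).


not equal — first [[v1, v2], v3] - [[v1, v3], v2], second [[v1, v3], v2]


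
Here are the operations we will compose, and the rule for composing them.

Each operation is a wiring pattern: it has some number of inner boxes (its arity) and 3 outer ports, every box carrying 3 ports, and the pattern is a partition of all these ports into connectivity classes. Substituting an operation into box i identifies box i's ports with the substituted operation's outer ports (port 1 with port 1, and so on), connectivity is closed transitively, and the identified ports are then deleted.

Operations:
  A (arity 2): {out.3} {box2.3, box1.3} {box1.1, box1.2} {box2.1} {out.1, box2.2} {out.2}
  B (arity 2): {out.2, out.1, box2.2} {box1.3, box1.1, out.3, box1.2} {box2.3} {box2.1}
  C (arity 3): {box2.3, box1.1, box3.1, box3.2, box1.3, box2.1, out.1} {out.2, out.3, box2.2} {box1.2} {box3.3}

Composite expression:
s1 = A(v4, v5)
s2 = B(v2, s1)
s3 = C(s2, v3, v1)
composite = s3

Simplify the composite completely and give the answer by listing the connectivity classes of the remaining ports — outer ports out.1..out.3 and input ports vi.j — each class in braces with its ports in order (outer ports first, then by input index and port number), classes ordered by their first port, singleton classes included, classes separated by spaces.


{out.1, v1.1, v1.2, v2.1, v2.2, v2.3, v3.1, v3.3} {out.2, out.3, v3.2} {v1.3} {v4.1, v4.2} {v4.3, v5.3} {v5.1} {v5.2}

After gluing at C, chains via deleted ports link the v-ports.
composing A on (v4, v5), with out.j its own outer ports: {out.1, v5.2} {out.2} {out.3} {v4.1, v4.2} {v4.3, v5.3} {v5.1}
composing B on (v2, v4, v5), with out.j its own outer ports: {out.1, out.2} {out.3, v2.1, v2.2, v2.3} {v4.1, v4.2} {v4.3, v5.3} {v5.1} {v5.2}
composing C on (v2, v4, v5, v3, v1), with out.j its own outer ports: {out.1, v1.1, v1.2, v2.1, v2.2, v2.3, v3.1, v3.3} {out.2, out.3, v3.2} {v1.3} {v4.1, v4.2} {v4.3, v5.3} {v5.1} {v5.2}


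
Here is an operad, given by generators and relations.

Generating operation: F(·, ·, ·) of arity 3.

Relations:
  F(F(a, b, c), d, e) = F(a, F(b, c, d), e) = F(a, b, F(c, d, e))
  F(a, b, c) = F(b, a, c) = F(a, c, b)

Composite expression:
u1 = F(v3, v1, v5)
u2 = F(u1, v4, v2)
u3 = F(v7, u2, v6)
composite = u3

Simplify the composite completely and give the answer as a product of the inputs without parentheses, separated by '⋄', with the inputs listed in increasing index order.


With F associative and commutative, the v-input set is all that matters.
F(v3, v1, v5) spells out as v3 ⋄ v1 ⋄ v5
F(F(v3, v1, v5), v4, v2) spells out as v3 ⋄ v1 ⋄ v5 ⋄ v4 ⋄ v2
F(v7, F(F(v3, v1, v5), v4, v2), v6) spells out as v7 ⋄ v3 ⋄ v1 ⋄ v5 ⋄ v4 ⋄ v2 ⋄ v6
the factors in increasing index order: v1 ⋄ v2 ⋄ v3 ⋄ v4 ⋄ v5 ⋄ v6 ⋄ v7

v1 ⋄ v2 ⋄ v3 ⋄ v4 ⋄ v5 ⋄ v6 ⋄ v7


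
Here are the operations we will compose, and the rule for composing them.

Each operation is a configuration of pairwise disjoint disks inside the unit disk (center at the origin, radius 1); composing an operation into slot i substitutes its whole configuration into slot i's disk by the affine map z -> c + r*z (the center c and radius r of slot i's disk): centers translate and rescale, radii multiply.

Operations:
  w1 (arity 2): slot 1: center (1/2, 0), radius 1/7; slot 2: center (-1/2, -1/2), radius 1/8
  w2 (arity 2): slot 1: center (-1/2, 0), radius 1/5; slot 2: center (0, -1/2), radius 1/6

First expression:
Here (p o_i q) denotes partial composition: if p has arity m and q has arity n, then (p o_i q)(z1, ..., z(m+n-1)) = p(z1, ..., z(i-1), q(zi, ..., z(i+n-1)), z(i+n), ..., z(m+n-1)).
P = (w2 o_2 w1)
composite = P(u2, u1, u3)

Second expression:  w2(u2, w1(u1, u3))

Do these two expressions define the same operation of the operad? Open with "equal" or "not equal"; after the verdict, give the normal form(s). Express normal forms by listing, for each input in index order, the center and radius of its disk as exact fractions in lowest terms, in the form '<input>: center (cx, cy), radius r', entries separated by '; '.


Reducing the first expression gives u1: center (1/12, -1/2), radius 1/42; u2: center (-1/2, 0), radius 1/5; u3: center (-1/12, -7/12), radius 1/48
Reducing the second expression gives u1: center (1/12, -1/2), radius 1/42; u2: center (-1/2, 0), radius 1/5; u3: center (-1/12, -7/12), radius 1/48
Both agree, so they are equal.

equal — both sides give u1: center (1/12, -1/2), radius 1/42; u2: center (-1/2, 0), radius 1/5; u3: center (-1/12, -7/12), radius 1/48


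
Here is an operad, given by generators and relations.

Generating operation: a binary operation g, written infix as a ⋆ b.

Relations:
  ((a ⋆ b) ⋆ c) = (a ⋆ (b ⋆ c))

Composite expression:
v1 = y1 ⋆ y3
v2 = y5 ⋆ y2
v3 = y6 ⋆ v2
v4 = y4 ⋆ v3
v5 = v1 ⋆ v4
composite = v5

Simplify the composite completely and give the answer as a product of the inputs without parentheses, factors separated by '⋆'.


y1 ⋆ y3 ⋆ y4 ⋆ y6 ⋆ y5 ⋆ y2

Key point: g is associative — brackets drop, the y-order remains.
(y1 ⋆ y3) spells out as y1 ⋆ y3
(y5 ⋆ y2) spells out as y5 ⋆ y2
(y6 ⋆ (y5 ⋆ y2)) spells out as y6 ⋆ y5 ⋆ y2
(y4 ⋆ (y6 ⋆ (y5 ⋆ y2))) spells out as y4 ⋆ y6 ⋆ y5 ⋆ y2
((y1 ⋆ y3) ⋆ (y4 ⋆ (y6 ⋆ (y5 ⋆ y2)))) spells out as y1 ⋆ y3 ⋆ y4 ⋆ y6 ⋆ y5 ⋆ y2


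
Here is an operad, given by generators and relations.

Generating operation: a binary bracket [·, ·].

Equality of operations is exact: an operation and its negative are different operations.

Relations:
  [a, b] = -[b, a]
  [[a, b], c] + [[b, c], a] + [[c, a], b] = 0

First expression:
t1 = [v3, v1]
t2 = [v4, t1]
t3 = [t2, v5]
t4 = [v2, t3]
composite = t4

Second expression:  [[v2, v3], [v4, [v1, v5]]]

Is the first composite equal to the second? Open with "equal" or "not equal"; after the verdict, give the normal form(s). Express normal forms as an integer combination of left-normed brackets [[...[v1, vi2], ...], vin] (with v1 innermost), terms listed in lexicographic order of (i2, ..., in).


not equal — first -[[[[v1, v3], v4], v5], v2], second [[[[v1, v5], v4], v2], v3] - [[[[v1, v5], v4], v3], v2]


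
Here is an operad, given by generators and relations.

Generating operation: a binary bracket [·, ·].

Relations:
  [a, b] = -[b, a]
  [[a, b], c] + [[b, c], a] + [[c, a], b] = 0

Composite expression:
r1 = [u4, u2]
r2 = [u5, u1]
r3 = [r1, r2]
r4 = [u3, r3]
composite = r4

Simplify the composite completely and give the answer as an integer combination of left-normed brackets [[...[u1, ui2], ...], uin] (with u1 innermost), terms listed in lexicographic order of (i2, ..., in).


Skip Jacobi rewriting: expand, keep u1-initial words, read off terms.
Composite bracket: [u3, [[u4, u2], [u5, u1]]]
The bracket unfolds into 16 signed words via [a, b] = ab - ba (2^4 = 16).
Only words starting with u1 matter:
  the word u1u5u2u4u3 carries sign +1 and contributes +[[[[u1, u5], u2], u4], u3]
  the word u1u5u4u2u3 carries sign -1 and contributes -[[[[u1, u5], u4], u2], u3]

[[[[u1, u5], u2], u4], u3] - [[[[u1, u5], u4], u2], u3]


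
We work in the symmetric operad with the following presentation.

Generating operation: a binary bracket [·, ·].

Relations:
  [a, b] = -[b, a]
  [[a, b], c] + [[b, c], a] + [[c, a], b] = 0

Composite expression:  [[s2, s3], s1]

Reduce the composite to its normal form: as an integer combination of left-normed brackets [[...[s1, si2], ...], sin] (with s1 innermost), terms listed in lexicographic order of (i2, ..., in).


Antisymmetry and Jacobi reduce to s1-anchored left-normed brackets.
Composite bracket: [[s2, s3], s1]
The bracket unfolds into 4 signed words via [a, b] = ab - ba (2^2 = 4).
Keep just the words that open with s1:
  s1s2s3 appears with sign -1, giving the term -[[s1, s2], s3]
  s1s3s2 appears with sign +1, giving the term +[[s1, s3], s2]

-[[s1, s2], s3] + [[s1, s3], s2]


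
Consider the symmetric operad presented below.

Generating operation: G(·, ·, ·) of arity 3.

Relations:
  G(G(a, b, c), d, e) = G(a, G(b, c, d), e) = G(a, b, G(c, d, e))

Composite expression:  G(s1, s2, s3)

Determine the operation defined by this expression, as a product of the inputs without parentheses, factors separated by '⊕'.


Under associativity of G, the answer is the s's in reading order.
G(s1, s2, s3) unparenthesizes to s1 ⊕ s2 ⊕ s3

s1 ⊕ s2 ⊕ s3


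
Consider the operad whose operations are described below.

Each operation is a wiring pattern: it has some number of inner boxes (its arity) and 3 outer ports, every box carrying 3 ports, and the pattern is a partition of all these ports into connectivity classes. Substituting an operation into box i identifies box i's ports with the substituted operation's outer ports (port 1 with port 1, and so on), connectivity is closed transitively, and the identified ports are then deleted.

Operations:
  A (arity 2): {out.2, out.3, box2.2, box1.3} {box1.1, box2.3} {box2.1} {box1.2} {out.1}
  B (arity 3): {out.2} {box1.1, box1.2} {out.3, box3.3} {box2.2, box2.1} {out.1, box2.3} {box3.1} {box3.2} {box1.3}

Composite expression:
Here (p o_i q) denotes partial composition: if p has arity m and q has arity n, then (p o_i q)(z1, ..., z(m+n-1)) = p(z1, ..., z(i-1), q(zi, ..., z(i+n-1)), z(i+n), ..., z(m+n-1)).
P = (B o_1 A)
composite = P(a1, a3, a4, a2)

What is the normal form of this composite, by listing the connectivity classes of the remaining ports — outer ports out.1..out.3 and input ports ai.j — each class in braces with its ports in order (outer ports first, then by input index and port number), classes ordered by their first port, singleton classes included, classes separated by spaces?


{out.1, a4.3} {out.2} {out.3, a2.3} {a1.1, a3.3} {a1.2} {a1.3, a3.2} {a2.1} {a2.2} {a3.1} {a4.1, a4.2}


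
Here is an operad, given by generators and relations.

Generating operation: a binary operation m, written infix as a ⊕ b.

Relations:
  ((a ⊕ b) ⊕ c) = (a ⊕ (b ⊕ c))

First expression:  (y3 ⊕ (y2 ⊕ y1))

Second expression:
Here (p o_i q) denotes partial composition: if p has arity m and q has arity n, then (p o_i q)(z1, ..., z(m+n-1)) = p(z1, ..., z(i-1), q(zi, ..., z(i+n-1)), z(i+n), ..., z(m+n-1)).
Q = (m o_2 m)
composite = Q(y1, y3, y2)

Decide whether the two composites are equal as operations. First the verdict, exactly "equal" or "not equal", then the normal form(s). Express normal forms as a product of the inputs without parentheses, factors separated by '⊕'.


not equal; first: y3 ⊕ y2 ⊕ y1; second: y1 ⊕ y3 ⊕ y2

In normal form, the first expression is y3 ⊕ y2 ⊕ y1
In normal form, the second expression is y1 ⊕ y3 ⊕ y2
No match — not equal.


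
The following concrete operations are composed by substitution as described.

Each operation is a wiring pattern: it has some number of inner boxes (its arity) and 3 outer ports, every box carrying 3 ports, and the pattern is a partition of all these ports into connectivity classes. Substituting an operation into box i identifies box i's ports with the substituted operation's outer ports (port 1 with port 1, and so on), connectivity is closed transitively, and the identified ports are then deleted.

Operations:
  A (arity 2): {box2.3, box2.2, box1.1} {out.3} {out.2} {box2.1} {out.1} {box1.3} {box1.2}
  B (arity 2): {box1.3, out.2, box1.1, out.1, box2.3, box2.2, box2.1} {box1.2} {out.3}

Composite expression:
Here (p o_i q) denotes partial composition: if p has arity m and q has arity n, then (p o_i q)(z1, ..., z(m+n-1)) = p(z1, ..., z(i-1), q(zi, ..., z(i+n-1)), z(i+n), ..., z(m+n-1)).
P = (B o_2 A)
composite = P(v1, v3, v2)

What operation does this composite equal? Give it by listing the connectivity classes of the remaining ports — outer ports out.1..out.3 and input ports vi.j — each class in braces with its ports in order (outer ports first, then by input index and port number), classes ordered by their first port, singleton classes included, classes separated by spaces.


{out.1, out.2, v1.1, v1.3} {out.3} {v1.2} {v2.1} {v2.2, v2.3, v3.1} {v3.2} {v3.3}


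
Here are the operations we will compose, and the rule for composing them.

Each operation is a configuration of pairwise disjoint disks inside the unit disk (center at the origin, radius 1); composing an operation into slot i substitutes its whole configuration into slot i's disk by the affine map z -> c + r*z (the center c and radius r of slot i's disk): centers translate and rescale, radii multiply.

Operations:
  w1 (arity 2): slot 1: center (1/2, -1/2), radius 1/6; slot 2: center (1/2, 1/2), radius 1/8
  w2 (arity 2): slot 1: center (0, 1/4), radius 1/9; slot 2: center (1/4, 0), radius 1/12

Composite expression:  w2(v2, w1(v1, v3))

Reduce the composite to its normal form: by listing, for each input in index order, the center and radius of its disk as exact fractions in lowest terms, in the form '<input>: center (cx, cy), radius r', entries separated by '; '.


v1: center (7/24, -1/24), radius 1/72; v2: center (0, 1/4), radius 1/9; v3: center (7/24, 1/24), radius 1/96


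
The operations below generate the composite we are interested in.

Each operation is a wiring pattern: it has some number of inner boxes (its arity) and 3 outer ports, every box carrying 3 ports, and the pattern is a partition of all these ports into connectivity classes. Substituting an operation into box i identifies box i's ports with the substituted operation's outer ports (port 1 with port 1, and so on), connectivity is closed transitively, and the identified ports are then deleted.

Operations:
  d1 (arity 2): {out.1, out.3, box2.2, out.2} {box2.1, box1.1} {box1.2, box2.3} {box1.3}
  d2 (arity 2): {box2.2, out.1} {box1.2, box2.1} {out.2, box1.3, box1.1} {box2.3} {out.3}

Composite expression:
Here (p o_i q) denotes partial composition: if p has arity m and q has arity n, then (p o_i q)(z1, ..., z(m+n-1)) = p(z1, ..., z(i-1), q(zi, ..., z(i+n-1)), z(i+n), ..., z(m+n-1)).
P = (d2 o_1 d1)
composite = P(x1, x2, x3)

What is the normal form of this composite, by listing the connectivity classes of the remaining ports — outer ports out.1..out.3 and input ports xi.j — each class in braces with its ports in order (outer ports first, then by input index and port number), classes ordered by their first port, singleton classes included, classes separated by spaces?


{out.1, x3.2} {out.2, x2.2, x3.1} {out.3} {x1.1, x2.1} {x1.2, x2.3} {x1.3} {x3.3}

Reachability decides: close wires over d2-identified ports.
composing d1 on (x1, x2), with out.j its own outer ports: {out.1, out.2, out.3, x2.2} {x1.1, x2.1} {x1.2, x2.3} {x1.3}
composing d2 on (x1, x2, x3), with out.j its own outer ports: {out.1, x3.2} {out.2, x2.2, x3.1} {out.3} {x1.1, x2.1} {x1.2, x2.3} {x1.3} {x3.3}


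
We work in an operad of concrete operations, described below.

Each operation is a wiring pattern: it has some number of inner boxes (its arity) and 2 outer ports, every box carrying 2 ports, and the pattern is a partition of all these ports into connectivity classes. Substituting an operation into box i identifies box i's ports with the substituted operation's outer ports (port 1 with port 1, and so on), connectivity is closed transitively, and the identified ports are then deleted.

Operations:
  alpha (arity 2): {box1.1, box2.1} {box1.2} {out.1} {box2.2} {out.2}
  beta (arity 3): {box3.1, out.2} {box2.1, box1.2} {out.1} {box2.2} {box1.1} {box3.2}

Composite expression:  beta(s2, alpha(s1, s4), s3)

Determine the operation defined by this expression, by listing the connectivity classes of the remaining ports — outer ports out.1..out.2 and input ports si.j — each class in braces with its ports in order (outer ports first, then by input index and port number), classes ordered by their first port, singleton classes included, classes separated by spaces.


Substituting into beta glues patterns; closure does the rest.
after alpha, the pattern on (s1, s4) reads {out.1} {out.2} {s1.1, s4.1} {s1.2} {s4.2} (out.j = its outer ports)
after beta, the pattern on (s2, s1, s4, s3) reads {out.1} {out.2, s3.1} {s1.1, s4.1} {s1.2} {s2.1} {s2.2} {s3.2} {s4.2} (out.j = its outer ports)

{out.1} {out.2, s3.1} {s1.1, s4.1} {s1.2} {s2.1} {s2.2} {s3.2} {s4.2}


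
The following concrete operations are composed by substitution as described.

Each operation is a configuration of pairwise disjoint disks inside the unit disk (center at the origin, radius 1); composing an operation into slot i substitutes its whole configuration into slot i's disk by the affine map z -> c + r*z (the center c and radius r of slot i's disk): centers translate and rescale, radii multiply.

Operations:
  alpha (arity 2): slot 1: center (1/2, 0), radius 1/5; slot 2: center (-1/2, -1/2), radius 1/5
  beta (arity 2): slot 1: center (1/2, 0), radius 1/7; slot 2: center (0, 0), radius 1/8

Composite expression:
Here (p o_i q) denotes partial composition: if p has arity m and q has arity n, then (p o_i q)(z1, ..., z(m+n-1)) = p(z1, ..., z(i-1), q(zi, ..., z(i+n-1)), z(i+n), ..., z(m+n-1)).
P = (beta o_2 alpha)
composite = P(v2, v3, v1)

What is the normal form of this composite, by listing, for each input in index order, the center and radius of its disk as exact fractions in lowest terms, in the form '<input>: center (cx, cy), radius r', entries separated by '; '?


v1: center (-1/16, -1/16), radius 1/40; v2: center (1/2, 0), radius 1/7; v3: center (1/16, 0), radius 1/40

Affine substitution under beta: radii multiply and v-centers shift.
input v2: applying the 1 nested substitution gives center (1/2, 0), radius 1/7
input v3: applying the 2 nested substitutions gives center (1/16, 0), radius 1/40
input v1: applying the 2 nested substitutions gives center (-1/16, -1/16), radius 1/40


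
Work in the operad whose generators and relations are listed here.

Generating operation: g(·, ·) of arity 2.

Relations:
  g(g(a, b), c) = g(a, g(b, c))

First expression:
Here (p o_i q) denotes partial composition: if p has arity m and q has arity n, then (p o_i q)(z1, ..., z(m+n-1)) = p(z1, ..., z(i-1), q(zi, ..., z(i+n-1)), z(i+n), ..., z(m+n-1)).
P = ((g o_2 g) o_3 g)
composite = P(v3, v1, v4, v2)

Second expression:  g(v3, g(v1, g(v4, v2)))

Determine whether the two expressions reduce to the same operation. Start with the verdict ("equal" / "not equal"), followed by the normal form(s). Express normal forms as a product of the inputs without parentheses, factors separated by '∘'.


equal; both compose to v3 ∘ v1 ∘ v4 ∘ v2


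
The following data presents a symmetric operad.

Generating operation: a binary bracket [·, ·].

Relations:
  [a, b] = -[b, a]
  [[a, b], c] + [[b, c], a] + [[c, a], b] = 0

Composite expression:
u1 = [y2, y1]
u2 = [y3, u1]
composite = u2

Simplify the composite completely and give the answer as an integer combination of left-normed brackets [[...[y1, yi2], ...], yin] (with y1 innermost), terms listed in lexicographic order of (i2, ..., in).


Left-normed coefficients sit on the y1-initial expansion words.
Composite bracket: [y3, [y2, y1]]
Under [a, b] = ab - ba we get 4 signed associative words (2^2 = 4).
The y1-initial words carry the normal form:
  sign of y1y2y3 is +1, so it contributes +[[y1, y2], y3]

[[y1, y2], y3]


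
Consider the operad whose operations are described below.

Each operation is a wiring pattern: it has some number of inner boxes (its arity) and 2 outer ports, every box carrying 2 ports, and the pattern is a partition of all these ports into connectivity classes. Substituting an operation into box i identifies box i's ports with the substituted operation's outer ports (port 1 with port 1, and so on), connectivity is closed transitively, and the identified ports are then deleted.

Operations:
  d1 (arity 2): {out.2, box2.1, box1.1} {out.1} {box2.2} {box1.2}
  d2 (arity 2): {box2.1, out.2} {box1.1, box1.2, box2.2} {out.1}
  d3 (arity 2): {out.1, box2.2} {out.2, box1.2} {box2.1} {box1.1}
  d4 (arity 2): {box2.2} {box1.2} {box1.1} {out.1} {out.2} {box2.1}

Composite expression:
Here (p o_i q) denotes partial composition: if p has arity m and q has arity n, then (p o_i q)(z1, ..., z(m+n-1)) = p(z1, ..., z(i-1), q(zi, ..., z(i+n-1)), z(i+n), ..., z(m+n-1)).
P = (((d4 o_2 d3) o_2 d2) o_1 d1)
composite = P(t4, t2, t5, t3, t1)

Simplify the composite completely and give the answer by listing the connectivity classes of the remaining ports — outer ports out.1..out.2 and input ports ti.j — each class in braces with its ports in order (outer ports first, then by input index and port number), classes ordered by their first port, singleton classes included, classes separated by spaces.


{out.1} {out.2} {t1.1} {t1.2} {t2.1, t4.1} {t2.2} {t3.1} {t3.2, t5.1, t5.2} {t4.2}

After gluing at d4, chains via deleted ports link the t-ports.
after d1, the pattern on (t4, t2) reads {out.1} {out.2, t2.1, t4.1} {t2.2} {t4.2} (out.j = its outer ports)
after d2, the pattern on (t5, t3) reads {out.1} {out.2, t3.1} {t3.2, t5.1, t5.2} (out.j = its outer ports)
after d3, the pattern on (t5, t3, t1) reads {out.1, t1.2} {out.2, t3.1} {t1.1} {t3.2, t5.1, t5.2} (out.j = its outer ports)
after d4, the pattern on (t4, t2, t5, t3, t1) reads {out.1} {out.2} {t1.1} {t1.2} {t2.1, t4.1} {t2.2} {t3.1} {t3.2, t5.1, t5.2} {t4.2} (out.j = its outer ports)


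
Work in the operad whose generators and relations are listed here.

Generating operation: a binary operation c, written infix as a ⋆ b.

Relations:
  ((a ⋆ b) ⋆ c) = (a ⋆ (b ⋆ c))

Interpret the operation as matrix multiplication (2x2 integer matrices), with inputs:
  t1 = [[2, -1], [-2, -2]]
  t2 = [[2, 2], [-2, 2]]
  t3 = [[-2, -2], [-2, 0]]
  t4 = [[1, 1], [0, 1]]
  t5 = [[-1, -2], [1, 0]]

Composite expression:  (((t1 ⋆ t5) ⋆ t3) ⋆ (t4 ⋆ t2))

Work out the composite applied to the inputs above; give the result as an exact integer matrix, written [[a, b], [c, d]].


[[-12, 68], [0, -32]]

(t1 ⋆ t5) = [[-3, -4], [0, 4]]
((t1 ⋆ t5) ⋆ t3) = [[14, 6], [-8, 0]]
(t4 ⋆ t2) = [[0, 4], [-2, 2]]
(((t1 ⋆ t5) ⋆ t3) ⋆ (t4 ⋆ t2)) = [[-12, 68], [0, -32]]
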